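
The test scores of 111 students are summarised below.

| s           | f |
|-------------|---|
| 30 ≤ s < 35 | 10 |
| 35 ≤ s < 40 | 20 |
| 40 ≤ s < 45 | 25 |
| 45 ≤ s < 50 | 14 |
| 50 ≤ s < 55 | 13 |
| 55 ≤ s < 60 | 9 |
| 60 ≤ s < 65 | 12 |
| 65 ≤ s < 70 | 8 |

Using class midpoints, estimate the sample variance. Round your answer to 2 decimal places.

109.06

Midpoints: 32.5, 37.5, 42.5, 47.5, 52.5, 57.5, 62.5, 67.5
n = 111, Σfm = 5292.5, mean = 47.6802
Σfm² = 264343.75
Σf(m − x̄)² = Σfm² − (Σfm)²/n = 264343.75 − 5292.5²/111 = 11996.3964
Sample variance = 11996.3964 / 110 = 109.0581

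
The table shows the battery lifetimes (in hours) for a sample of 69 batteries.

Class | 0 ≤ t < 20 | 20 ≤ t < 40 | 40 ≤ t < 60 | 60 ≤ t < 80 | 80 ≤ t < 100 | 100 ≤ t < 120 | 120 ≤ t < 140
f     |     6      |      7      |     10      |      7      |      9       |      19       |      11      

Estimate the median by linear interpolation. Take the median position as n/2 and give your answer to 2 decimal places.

Cumulative frequencies: 6, 13, 23, 30, 39, 58, 69
n = 69; position = n/2 = 34.5.
This falls in the class 80 ≤ t < 100: L = 80, F = 30, f = 9, h = 20.
Median ≈ 80 + ((34.5 − 30) / 9) × 20 = 90.0000

90.00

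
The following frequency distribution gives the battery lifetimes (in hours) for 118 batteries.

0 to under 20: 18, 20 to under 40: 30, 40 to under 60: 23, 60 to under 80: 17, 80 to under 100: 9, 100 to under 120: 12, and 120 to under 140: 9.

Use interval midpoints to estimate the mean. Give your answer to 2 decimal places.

56.95

Midpoints: 10, 30, 50, 70, 90, 110, 130
Σfm = 18×10 + 30×30 + 23×50 + 17×70 + 9×90 + 12×110 + 9×130 = 6720
n = Σf = 118
Mean = 6720 / 118 = 56.9492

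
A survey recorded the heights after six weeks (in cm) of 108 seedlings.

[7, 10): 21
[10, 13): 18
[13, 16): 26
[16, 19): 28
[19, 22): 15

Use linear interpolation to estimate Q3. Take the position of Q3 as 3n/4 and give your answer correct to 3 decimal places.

17.714

Cumulative frequencies: 21, 39, 65, 93, 108
n = 108; position = 3n/4 = 81.
This falls in the class [16, 19): L = 16, F = 65, f = 28, h = 3.
Upper quartile ≈ 16 + ((81 − 65) / 28) × 3 = 17.7143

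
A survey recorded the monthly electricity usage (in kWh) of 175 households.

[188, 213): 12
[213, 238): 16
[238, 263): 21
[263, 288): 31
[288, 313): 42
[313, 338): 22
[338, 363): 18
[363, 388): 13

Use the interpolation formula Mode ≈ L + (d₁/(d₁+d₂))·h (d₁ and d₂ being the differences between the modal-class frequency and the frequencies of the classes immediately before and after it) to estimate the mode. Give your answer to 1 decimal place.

Modal class: [288, 313) (highest frequency 42).
d₁ = 42 − 31 = 11, d₂ = 42 − 22 = 20
Mode ≈ 288 + (11/(11+20)) × 25 = 288 + 8.8710 = 296.8710

296.9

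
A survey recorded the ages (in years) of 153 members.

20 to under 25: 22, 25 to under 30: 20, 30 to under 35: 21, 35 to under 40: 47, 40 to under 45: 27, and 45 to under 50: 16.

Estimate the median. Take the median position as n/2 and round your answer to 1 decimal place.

36.4

Cumulative frequencies: 22, 42, 63, 110, 137, 153
n = 153; position = n/2 = 76.5.
This falls in the class 35 to under 40: L = 35, F = 63, f = 47, h = 5.
Median ≈ 35 + ((76.5 − 63) / 47) × 5 = 36.4362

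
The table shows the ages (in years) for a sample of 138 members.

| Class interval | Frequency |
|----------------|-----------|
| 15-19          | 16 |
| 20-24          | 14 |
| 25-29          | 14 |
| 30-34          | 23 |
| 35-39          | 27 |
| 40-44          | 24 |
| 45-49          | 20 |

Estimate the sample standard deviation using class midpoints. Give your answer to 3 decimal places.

Midpoints: 17, 22, 27, 32, 37, 42, 47
n = 138, Σfm = 4641, mean = 33.6304
Σfm² = 168637
Σf(m − x̄)² = Σfm² − (Σfm)²/n = 168637 − 4641²/138 = 12558.1522
Sample variance = 12558.1522 / 137 = 91.6653
Standard deviation = √91.6653 = 9.5742

9.574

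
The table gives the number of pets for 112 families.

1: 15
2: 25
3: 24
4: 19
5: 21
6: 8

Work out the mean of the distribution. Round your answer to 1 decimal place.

3.3

Values: 1, 2, 3, 4, 5, 6
Σfx = 15×1 + 25×2 + 24×3 + 19×4 + 21×5 + 8×6 = 366
n = Σf = 112
Mean = 366 / 112 = 3.2679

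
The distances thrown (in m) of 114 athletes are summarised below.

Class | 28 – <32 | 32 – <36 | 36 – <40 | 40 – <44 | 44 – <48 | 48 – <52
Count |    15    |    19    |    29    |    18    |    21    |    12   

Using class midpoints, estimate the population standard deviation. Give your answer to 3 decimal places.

6.152

Midpoints: 30, 34, 38, 42, 46, 50
n = 114, Σfm = 4520, mean = 39.6491
Σfm² = 183528
Σf(m − x̄)² = Σfm² − (Σfm)²/n = 183528 − 4520²/114 = 4313.9649
Population variance = 4313.9649 / 114 = 37.8418
Standard deviation = √37.8418 = 6.1516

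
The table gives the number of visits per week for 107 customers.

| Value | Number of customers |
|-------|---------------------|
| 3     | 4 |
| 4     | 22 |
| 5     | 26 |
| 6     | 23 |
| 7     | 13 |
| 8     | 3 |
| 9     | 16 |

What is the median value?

Cumulative frequencies: 4, 26, 52, 75, 88, 91, 107
n = 107, so the median is the value in position (n+1)/2 = 54.
Position 54 falls at value 6.

6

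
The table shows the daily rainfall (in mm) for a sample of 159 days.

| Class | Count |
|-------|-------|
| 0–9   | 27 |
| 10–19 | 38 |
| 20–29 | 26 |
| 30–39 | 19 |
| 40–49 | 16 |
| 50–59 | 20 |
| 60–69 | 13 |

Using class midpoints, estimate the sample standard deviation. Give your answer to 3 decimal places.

19.247

Midpoints: 4.5, 14.5, 24.5, 34.5, 44.5, 54.5, 64.5
n = 159, Σfm = 4605.5, mean = 28.9654
Σfm² = 191929.75
Σf(m − x̄)² = Σfm² − (Σfm)²/n = 191929.75 − 4605.5²/159 = 58529.5597
Sample variance = 58529.5597 / 158 = 370.4403
Standard deviation = √370.4403 = 19.2468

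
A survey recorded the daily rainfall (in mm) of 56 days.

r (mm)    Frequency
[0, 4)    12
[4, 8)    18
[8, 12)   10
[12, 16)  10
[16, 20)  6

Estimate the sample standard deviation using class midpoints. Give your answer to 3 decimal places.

Midpoints: 2, 6, 10, 14, 18
n = 56, Σfm = 480, mean = 8.5714
Σfm² = 5600
Σf(m − x̄)² = Σfm² − (Σfm)²/n = 5600 − 480²/56 = 1485.7143
Sample variance = 1485.7143 / 55 = 27.0130
Standard deviation = √27.0130 = 5.1974

5.197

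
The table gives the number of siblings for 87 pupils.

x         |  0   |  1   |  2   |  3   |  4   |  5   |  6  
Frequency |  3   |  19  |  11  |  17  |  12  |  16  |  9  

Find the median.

3

Cumulative frequencies: 3, 22, 33, 50, 62, 78, 87
n = 87, so the median is the value in position (n+1)/2 = 44.
Position 44 falls at value 3.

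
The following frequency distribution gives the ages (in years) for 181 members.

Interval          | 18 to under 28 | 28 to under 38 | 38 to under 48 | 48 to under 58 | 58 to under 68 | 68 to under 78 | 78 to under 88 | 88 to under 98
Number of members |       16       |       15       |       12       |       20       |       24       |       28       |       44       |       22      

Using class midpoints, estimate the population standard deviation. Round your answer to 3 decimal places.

21.751

Midpoints: 23, 33, 43, 53, 63, 73, 83, 93
n = 181, Σfm = 11693, mean = 64.6022
Σfm² = 841029
Σf(m − x̄)² = Σfm² − (Σfm)²/n = 841029 − 11693²/181 = 85635.3591
Population variance = 85635.3591 / 181 = 473.1235
Standard deviation = √473.1235 = 21.7514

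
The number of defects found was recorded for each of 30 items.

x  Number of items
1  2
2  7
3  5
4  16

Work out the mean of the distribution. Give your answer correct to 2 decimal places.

3.17

Values: 1, 2, 3, 4
Σfx = 2×1 + 7×2 + 5×3 + 16×4 = 95
n = Σf = 30
Mean = 95 / 30 = 3.1667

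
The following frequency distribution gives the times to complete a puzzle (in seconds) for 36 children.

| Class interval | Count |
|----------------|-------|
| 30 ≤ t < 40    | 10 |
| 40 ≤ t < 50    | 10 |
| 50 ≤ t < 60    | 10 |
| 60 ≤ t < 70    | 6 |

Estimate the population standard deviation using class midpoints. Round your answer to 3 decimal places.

Midpoints: 35, 45, 55, 65
n = 36, Σfm = 1740, mean = 48.3333
Σfm² = 88100
Σf(m − x̄)² = Σfm² − (Σfm)²/n = 88100 − 1740²/36 = 4000.0000
Population variance = 4000.0000 / 36 = 111.1111
Standard deviation = √111.1111 = 10.5409

10.541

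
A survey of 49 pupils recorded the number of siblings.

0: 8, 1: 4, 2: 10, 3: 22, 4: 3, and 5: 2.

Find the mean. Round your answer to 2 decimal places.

2.29

Values: 0, 1, 2, 3, 4, 5
Σfx = 8×0 + 4×1 + 10×2 + 22×3 + 3×4 + 2×5 = 112
n = Σf = 49
Mean = 112 / 49 = 2.2857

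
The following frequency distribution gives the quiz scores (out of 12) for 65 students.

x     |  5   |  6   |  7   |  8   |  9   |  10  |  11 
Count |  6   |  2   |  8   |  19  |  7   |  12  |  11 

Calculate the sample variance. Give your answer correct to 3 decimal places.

3.222

Values: 5, 6, 7, 8, 9, 10, 11
n = 65, Σfx = 554, mean = 8.5231
Σfx² = 4928
Σf(x − x̄)² = Σfx² − (Σfx)²/n = 4928 − 554²/65 = 206.2154
Sample variance = 206.2154 / 64 = 3.2221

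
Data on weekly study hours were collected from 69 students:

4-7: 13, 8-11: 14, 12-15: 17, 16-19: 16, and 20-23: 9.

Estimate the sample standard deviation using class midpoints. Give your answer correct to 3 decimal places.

Midpoints: 5.5, 9.5, 13.5, 17.5, 21.5
n = 69, Σfm = 907.5, mean = 13.1522
Σfm² = 13815.25
Σf(m − x̄)² = Σfm² − (Σfm)²/n = 13815.25 − 907.5²/69 = 1879.6522
Sample variance = 1879.6522 / 68 = 27.6419
Standard deviation = √27.6419 = 5.2576

5.258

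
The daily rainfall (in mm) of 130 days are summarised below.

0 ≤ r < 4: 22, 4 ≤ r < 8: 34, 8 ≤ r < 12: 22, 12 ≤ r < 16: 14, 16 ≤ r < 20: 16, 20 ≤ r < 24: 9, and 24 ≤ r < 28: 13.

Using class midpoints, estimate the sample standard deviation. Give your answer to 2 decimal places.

7.65

Midpoints: 2, 6, 10, 14, 18, 22, 26
n = 130, Σfm = 1488, mean = 11.4462
Σfm² = 24584
Σf(m − x̄)² = Σfm² − (Σfm)²/n = 24584 − 1488²/130 = 7552.1231
Sample variance = 7552.1231 / 129 = 58.5436
Standard deviation = √58.5436 = 7.6514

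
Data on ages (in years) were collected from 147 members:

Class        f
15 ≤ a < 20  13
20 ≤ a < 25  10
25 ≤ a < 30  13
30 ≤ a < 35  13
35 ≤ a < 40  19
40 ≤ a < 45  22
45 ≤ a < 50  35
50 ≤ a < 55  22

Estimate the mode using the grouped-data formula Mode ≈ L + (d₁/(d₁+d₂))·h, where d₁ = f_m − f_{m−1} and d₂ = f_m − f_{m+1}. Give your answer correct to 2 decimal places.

47.50

Modal class: 45 ≤ a < 50 (highest frequency 35).
d₁ = 35 − 22 = 13, d₂ = 35 − 22 = 13
Mode ≈ 45 + (13/(13+13)) × 5 = 45 + 2.5000 = 47.5000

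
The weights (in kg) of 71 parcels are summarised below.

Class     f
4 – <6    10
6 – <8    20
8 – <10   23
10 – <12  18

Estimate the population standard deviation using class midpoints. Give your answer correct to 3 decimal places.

2.003

Midpoints: 5, 7, 9, 11
n = 71, Σfm = 595, mean = 8.3803
Σfm² = 5271
Σf(m − x̄)² = Σfm² − (Σfm)²/n = 5271 − 595²/71 = 284.7324
Population variance = 284.7324 / 71 = 4.0103
Standard deviation = √4.0103 = 2.0026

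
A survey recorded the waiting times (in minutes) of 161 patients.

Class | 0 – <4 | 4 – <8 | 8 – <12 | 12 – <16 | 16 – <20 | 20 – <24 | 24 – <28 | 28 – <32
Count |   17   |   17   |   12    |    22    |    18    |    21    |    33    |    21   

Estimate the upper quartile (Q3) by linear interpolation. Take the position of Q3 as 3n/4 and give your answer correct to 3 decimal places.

25.667

Cumulative frequencies: 17, 34, 46, 68, 86, 107, 140, 161
n = 161; position = 3n/4 = 120.75.
This falls in the class 24 – <28: L = 24, F = 107, f = 33, h = 4.
Upper quartile ≈ 24 + ((120.75 − 107) / 33) × 4 = 25.6667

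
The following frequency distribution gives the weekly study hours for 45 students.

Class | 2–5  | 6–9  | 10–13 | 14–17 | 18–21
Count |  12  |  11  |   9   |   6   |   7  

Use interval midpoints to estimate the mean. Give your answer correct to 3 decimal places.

Midpoints: 3.5, 7.5, 11.5, 15.5, 19.5
Σfm = 12×3.5 + 11×7.5 + 9×11.5 + 6×15.5 + 7×19.5 = 457.5
n = Σf = 45
Mean = 457.5 / 45 = 10.1667

10.167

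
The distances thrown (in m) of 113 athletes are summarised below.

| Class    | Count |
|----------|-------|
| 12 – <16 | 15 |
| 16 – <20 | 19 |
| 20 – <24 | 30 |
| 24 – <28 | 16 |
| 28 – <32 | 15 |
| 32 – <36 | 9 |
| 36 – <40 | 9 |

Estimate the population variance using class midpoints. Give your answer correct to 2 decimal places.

49.29

Midpoints: 14, 18, 22, 26, 30, 34, 38
n = 113, Σfm = 2726, mean = 24.1239
Σfm² = 71332
Σf(m − x̄)² = Σfm² − (Σfm)²/n = 71332 − 2726²/113 = 5570.2655
Population variance = 5570.2655 / 113 = 49.2944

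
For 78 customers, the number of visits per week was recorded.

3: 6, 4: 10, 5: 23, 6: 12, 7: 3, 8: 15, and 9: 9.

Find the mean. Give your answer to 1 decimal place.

6.0

Values: 3, 4, 5, 6, 7, 8, 9
Σfx = 6×3 + 10×4 + 23×5 + 12×6 + 3×7 + 15×8 + 9×9 = 467
n = Σf = 78
Mean = 467 / 78 = 5.9872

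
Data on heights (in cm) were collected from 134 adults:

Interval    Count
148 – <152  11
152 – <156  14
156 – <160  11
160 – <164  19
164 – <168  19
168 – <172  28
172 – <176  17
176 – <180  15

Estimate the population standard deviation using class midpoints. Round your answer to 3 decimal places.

Midpoints: 150, 154, 158, 162, 166, 170, 174, 178
n = 134, Σfm = 22164, mean = 165.4030
Σfm² = 3675480
Σf(m − x̄)² = Σfm² − (Σfm)²/n = 3675480 − 22164²/134 = 9488.2388
Population variance = 9488.2388 / 134 = 70.8078
Standard deviation = √70.8078 = 8.4147

8.415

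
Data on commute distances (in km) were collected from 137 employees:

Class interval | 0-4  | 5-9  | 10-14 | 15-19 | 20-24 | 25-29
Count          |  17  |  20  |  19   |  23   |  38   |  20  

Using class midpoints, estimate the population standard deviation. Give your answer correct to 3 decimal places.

8.134

Midpoints: 2, 7, 12, 17, 22, 27
n = 137, Σfm = 2169, mean = 15.8321
Σfm² = 43403
Σf(m − x̄)² = Σfm² − (Σfm)²/n = 43403 − 2169²/137 = 9063.1387
Population variance = 9063.1387 / 137 = 66.1543
Standard deviation = √66.1543 = 8.1335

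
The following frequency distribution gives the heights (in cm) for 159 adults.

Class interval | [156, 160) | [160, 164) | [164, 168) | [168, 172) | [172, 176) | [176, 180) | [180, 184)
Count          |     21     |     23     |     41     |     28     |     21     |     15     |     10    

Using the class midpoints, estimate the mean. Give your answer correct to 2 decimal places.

Midpoints: 158, 162, 166, 170, 174, 178, 182
Σfm = 21×158 + 23×162 + 41×166 + 28×170 + 21×174 + 15×178 + 10×182 = 26754
n = Σf = 159
Mean = 26754 / 159 = 168.2642

168.26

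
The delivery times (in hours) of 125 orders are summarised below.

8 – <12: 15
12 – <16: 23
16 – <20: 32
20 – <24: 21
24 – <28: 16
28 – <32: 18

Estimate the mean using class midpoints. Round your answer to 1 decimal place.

19.7

Midpoints: 10, 14, 18, 22, 26, 30
Σfm = 15×10 + 23×14 + 32×18 + 21×22 + 16×26 + 18×30 = 2466
n = Σf = 125
Mean = 2466 / 125 = 19.7280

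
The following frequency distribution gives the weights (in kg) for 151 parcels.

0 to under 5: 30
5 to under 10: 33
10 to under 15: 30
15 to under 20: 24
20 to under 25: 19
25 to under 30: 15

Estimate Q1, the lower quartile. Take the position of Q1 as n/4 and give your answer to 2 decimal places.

Cumulative frequencies: 30, 63, 93, 117, 136, 151
n = 151; position = n/4 = 37.75.
This falls in the class 5 to under 10: L = 5, F = 30, f = 33, h = 5.
Lower quartile ≈ 5 + ((37.75 − 30) / 33) × 5 = 6.1742

6.17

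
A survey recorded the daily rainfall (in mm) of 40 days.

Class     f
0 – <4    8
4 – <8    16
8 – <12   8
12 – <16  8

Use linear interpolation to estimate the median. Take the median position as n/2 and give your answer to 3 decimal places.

7.000

Cumulative frequencies: 8, 24, 32, 40
n = 40; position = n/2 = 20.
This falls in the class 4 – <8: L = 4, F = 8, f = 16, h = 4.
Median ≈ 4 + ((20 − 8) / 16) × 4 = 7.0000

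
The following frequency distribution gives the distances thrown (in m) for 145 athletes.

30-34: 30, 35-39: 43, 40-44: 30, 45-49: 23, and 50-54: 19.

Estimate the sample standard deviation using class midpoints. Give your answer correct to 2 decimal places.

6.59

Midpoints: 32, 37, 42, 47, 52
n = 145, Σfm = 5880, mean = 40.5517
Σfm² = 244690
Σf(m − x̄)² = Σfm² − (Σfm)²/n = 244690 − 5880²/145 = 6245.8621
Sample variance = 6245.8621 / 144 = 43.3740
Standard deviation = √43.3740 = 6.5859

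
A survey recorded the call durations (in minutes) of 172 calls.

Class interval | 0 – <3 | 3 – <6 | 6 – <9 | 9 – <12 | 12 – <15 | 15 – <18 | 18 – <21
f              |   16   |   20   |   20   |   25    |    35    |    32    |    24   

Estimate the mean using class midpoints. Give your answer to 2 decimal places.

11.60

Midpoints: 1.5, 4.5, 7.5, 10.5, 13.5, 16.5, 19.5
Σfm = 16×1.5 + 20×4.5 + 20×7.5 + 25×10.5 + 35×13.5 + 32×16.5 + 24×19.5 = 1995
n = Σf = 172
Mean = 1995 / 172 = 11.5988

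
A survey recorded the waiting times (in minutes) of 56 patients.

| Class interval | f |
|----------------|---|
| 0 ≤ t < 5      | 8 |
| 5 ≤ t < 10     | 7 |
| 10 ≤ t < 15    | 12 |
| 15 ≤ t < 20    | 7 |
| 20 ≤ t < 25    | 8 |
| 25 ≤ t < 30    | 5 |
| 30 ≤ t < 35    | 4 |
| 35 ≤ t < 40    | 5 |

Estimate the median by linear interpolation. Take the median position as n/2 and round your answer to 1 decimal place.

15.7

Cumulative frequencies: 8, 15, 27, 34, 42, 47, 51, 56
n = 56; position = n/2 = 28.
This falls in the class 15 ≤ t < 20: L = 15, F = 27, f = 7, h = 5.
Median ≈ 15 + ((28 − 27) / 7) × 5 = 15.7143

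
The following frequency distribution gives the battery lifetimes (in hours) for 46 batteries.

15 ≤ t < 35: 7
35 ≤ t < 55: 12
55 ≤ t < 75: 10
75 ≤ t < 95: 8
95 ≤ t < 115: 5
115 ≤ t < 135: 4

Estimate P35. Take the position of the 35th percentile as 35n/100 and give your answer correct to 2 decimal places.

Cumulative frequencies: 7, 19, 29, 37, 42, 46
n = 46; position = 35n/100 = 16.1.
This falls in the class 35 ≤ t < 55: L = 35, F = 7, f = 12, h = 20.
35th percentile ≈ 35 + ((16.1 − 7) / 12) × 20 = 50.1667

50.17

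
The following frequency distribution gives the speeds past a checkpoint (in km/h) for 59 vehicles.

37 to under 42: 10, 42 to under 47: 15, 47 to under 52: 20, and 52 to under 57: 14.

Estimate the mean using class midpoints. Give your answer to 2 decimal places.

47.72

Midpoints: 39.5, 44.5, 49.5, 54.5
Σfm = 10×39.5 + 15×44.5 + 20×49.5 + 14×54.5 = 2815.5
n = Σf = 59
Mean = 2815.5 / 59 = 47.7203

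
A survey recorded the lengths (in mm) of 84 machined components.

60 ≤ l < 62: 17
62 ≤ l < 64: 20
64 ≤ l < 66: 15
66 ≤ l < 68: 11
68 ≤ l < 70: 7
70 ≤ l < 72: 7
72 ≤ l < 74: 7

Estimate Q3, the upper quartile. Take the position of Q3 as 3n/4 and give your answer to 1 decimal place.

Cumulative frequencies: 17, 37, 52, 63, 70, 77, 84
n = 84; position = 3n/4 = 63.
This falls in the class 66 ≤ l < 68: L = 66, F = 52, f = 11, h = 2.
Upper quartile ≈ 66 + ((63 − 52) / 11) × 2 = 68.0000

68.0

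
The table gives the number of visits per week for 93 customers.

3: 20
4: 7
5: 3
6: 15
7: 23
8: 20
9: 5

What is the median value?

Cumulative frequencies: 20, 27, 30, 45, 68, 88, 93
n = 93, so the median is the value in position (n+1)/2 = 47.
Position 47 falls at value 7.

7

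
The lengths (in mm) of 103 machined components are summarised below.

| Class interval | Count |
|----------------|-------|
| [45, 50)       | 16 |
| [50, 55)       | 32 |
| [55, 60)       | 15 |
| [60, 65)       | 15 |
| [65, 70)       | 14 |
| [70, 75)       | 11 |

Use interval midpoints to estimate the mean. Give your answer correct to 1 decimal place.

Midpoints: 47.5, 52.5, 57.5, 62.5, 67.5, 72.5
Σfm = 16×47.5 + 32×52.5 + 15×57.5 + 15×62.5 + 14×67.5 + 11×72.5 = 5982.5
n = Σf = 103
Mean = 5982.5 / 103 = 58.0825

58.1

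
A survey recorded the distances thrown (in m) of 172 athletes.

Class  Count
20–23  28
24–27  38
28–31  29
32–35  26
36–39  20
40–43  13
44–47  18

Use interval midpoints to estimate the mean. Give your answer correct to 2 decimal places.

31.43

Midpoints: 21.5, 25.5, 29.5, 33.5, 37.5, 41.5, 45.5
Σfm = 28×21.5 + 38×25.5 + 29×29.5 + 26×33.5 + 20×37.5 + 13×41.5 + 18×45.5 = 5406
n = Σf = 172
Mean = 5406 / 172 = 31.4302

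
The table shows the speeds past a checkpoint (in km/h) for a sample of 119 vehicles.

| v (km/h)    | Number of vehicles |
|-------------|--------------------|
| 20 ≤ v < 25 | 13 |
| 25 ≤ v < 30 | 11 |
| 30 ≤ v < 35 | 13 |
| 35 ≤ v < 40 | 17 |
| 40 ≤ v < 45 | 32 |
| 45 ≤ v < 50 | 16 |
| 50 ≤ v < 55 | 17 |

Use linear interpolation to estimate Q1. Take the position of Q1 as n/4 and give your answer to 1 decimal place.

32.2

Cumulative frequencies: 13, 24, 37, 54, 86, 102, 119
n = 119; position = n/4 = 29.75.
This falls in the class 30 ≤ v < 35: L = 30, F = 24, f = 13, h = 5.
Lower quartile ≈ 30 + ((29.75 − 24) / 13) × 5 = 32.2115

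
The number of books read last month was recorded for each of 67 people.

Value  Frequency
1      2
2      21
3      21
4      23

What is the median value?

Cumulative frequencies: 2, 23, 44, 67
n = 67, so the median is the value in position (n+1)/2 = 34.
Position 34 falls at value 3.

3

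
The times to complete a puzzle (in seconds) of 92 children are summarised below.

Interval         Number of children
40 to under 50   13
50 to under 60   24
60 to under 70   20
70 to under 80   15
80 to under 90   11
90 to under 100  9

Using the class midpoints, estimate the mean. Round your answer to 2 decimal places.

Midpoints: 45, 55, 65, 75, 85, 95
Σfm = 13×45 + 24×55 + 20×65 + 15×75 + 11×85 + 9×95 = 6120
n = Σf = 92
Mean = 6120 / 92 = 66.5217

66.52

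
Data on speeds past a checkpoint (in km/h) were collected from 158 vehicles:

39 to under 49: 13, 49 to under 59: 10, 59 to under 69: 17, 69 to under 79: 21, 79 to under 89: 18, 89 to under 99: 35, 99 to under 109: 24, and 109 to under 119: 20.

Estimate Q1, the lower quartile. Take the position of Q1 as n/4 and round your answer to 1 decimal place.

Cumulative frequencies: 13, 23, 40, 61, 79, 114, 138, 158
n = 158; position = n/4 = 39.5.
This falls in the class 59 to under 69: L = 59, F = 23, f = 17, h = 10.
Lower quartile ≈ 59 + ((39.5 − 23) / 17) × 10 = 68.7059

68.7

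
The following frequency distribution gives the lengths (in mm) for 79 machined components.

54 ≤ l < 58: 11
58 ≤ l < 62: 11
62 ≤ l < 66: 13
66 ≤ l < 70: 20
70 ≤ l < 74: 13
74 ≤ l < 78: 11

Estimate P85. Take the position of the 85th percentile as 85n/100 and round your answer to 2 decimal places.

Cumulative frequencies: 11, 22, 35, 55, 68, 79
n = 79; position = 85n/100 = 67.15.
This falls in the class 70 ≤ l < 74: L = 70, F = 55, f = 13, h = 4.
85th percentile ≈ 70 + ((67.15 − 55) / 13) × 4 = 73.7385

73.74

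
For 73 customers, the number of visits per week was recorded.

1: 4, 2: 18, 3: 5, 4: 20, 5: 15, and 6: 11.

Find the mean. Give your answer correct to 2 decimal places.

3.78

Values: 1, 2, 3, 4, 5, 6
Σfx = 4×1 + 18×2 + 5×3 + 20×4 + 15×5 + 11×6 = 276
n = Σf = 73
Mean = 276 / 73 = 3.7808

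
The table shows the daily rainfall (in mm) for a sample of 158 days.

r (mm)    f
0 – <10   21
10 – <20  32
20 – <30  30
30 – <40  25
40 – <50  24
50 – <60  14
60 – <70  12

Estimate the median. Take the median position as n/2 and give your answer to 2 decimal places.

Cumulative frequencies: 21, 53, 83, 108, 132, 146, 158
n = 158; position = n/2 = 79.
This falls in the class 20 – <30: L = 20, F = 53, f = 30, h = 10.
Median ≈ 20 + ((79 − 53) / 30) × 10 = 28.6667

28.67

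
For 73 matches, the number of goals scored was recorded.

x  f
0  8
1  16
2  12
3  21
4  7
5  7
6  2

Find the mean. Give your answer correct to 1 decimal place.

2.4

Values: 0, 1, 2, 3, 4, 5, 6
Σfx = 8×0 + 16×1 + 12×2 + 21×3 + 7×4 + 7×5 + 2×6 = 178
n = Σf = 73
Mean = 178 / 73 = 2.4384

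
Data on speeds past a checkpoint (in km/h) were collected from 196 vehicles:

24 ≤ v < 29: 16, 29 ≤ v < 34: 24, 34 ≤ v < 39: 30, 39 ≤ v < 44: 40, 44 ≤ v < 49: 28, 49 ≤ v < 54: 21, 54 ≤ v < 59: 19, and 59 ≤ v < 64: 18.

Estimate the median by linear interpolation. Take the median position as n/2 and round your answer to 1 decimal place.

42.5

Cumulative frequencies: 16, 40, 70, 110, 138, 159, 178, 196
n = 196; position = n/2 = 98.
This falls in the class 39 ≤ v < 44: L = 39, F = 70, f = 40, h = 5.
Median ≈ 39 + ((98 − 70) / 40) × 5 = 42.5000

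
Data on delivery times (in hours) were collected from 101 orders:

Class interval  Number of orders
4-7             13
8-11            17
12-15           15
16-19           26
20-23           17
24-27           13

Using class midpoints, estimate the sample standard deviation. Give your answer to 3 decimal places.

Midpoints: 5.5, 9.5, 13.5, 17.5, 21.5, 25.5
n = 101, Σfm = 1587.5, mean = 15.7178
Σfm² = 28935.25
Σf(m − x̄)² = Σfm² − (Σfm)²/n = 28935.25 − 1587.5²/101 = 3983.2079
Sample variance = 3983.2079 / 100 = 39.8321
Standard deviation = √39.8321 = 6.3113

6.311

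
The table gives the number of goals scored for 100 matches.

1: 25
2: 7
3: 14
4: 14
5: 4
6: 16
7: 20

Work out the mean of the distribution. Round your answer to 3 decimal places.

Values: 1, 2, 3, 4, 5, 6, 7
Σfx = 25×1 + 7×2 + 14×3 + 14×4 + 4×5 + 16×6 + 20×7 = 393
n = Σf = 100
Mean = 393 / 100 = 3.9300

3.930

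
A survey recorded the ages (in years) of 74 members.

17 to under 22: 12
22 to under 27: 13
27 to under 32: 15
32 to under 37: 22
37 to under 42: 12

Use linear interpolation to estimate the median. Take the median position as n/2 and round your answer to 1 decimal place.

31.0

Cumulative frequencies: 12, 25, 40, 62, 74
n = 74; position = n/2 = 37.
This falls in the class 27 to under 32: L = 27, F = 25, f = 15, h = 5.
Median ≈ 27 + ((37 − 25) / 15) × 5 = 31.0000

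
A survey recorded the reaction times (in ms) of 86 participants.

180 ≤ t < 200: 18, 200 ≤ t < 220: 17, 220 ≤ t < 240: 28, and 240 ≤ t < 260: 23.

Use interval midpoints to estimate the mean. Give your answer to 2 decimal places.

Midpoints: 190, 210, 230, 250
Σfm = 18×190 + 17×210 + 28×230 + 23×250 = 19180
n = Σf = 86
Mean = 19180 / 86 = 223.0233

223.02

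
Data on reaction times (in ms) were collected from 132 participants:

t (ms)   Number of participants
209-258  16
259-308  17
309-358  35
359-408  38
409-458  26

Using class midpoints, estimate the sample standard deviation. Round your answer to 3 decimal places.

Midpoints: 233.5, 283.5, 333.5, 383.5, 433.5
n = 132, Σfm = 46072, mean = 349.0303
Σfm² = 16606187
Σf(m − x̄)² = Σfm² − (Σfm)²/n = 16606187 − 46072²/132 = 525662.8788
Sample variance = 525662.8788 / 131 = 4012.6937
Standard deviation = √4012.6937 = 63.3458

63.346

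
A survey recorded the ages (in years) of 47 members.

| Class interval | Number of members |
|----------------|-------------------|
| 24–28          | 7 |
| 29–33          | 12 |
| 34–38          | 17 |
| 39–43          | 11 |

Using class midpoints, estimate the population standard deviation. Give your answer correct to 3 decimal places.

4.958

Midpoints: 26, 31, 36, 41
n = 47, Σfm = 1617, mean = 34.4043
Σfm² = 56787
Σf(m − x̄)² = Σfm² − (Σfm)²/n = 56787 − 1617²/47 = 1155.3191
Population variance = 1155.3191 / 47 = 24.5813
Standard deviation = √24.5813 = 4.9579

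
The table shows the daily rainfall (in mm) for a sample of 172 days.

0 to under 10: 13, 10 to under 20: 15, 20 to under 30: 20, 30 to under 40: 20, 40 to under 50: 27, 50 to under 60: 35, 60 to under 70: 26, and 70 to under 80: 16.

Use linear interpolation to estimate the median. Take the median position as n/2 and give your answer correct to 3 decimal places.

46.667

Cumulative frequencies: 13, 28, 48, 68, 95, 130, 156, 172
n = 172; position = n/2 = 86.
This falls in the class 40 to under 50: L = 40, F = 68, f = 27, h = 10.
Median ≈ 40 + ((86 − 68) / 27) × 10 = 46.6667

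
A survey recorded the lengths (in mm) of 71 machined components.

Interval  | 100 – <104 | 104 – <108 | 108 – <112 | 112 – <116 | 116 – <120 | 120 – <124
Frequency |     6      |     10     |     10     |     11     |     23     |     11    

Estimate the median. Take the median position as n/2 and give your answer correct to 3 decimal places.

Cumulative frequencies: 6, 16, 26, 37, 60, 71
n = 71; position = n/2 = 35.5.
This falls in the class 112 – <116: L = 112, F = 26, f = 11, h = 4.
Median ≈ 112 + ((35.5 − 26) / 11) × 4 = 115.4545

115.455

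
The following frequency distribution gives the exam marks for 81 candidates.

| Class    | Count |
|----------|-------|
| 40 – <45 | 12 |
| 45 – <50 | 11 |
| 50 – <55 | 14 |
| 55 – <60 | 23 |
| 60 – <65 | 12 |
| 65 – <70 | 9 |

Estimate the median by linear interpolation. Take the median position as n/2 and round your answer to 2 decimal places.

55.76

Cumulative frequencies: 12, 23, 37, 60, 72, 81
n = 81; position = n/2 = 40.5.
This falls in the class 55 – <60: L = 55, F = 37, f = 23, h = 5.
Median ≈ 55 + ((40.5 − 37) / 23) × 5 = 55.7609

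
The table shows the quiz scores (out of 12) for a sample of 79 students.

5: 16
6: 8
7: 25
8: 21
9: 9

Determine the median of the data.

Cumulative frequencies: 16, 24, 49, 70, 79
n = 79, so the median is the value in position (n+1)/2 = 40.
Position 40 falls at value 7.

7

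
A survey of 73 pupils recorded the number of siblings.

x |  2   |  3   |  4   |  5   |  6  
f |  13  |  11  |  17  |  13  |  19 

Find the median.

4

Cumulative frequencies: 13, 24, 41, 54, 73
n = 73, so the median is the value in position (n+1)/2 = 37.
Position 37 falls at value 4.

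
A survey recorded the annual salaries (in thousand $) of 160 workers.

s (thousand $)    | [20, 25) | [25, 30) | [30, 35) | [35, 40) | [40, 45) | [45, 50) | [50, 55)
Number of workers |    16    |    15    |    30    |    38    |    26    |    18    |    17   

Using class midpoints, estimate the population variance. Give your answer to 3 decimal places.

Midpoints: 22.5, 27.5, 32.5, 37.5, 42.5, 47.5, 52.5
n = 160, Σfm = 6025, mean = 37.6562
Σfm² = 239000
Σf(m − x̄)² = Σfm² − (Σfm)²/n = 239000 − 6025²/160 = 12121.0938
Population variance = 12121.0938 / 160 = 75.7568

75.757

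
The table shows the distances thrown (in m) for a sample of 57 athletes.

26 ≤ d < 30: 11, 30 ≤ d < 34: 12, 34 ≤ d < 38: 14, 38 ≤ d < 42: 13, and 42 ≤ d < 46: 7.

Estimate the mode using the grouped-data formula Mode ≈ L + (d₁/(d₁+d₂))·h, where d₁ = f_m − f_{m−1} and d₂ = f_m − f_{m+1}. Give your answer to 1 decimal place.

Modal class: 34 ≤ d < 38 (highest frequency 14).
d₁ = 14 − 12 = 2, d₂ = 14 − 13 = 1
Mode ≈ 34 + (2/(2+1)) × 4 = 34 + 2.6667 = 36.6667

36.7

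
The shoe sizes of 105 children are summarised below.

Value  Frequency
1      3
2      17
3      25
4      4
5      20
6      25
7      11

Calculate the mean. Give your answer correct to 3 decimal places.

4.333

Values: 1, 2, 3, 4, 5, 6, 7
Σfx = 3×1 + 17×2 + 25×3 + 4×4 + 20×5 + 25×6 + 11×7 = 455
n = Σf = 105
Mean = 455 / 105 = 4.3333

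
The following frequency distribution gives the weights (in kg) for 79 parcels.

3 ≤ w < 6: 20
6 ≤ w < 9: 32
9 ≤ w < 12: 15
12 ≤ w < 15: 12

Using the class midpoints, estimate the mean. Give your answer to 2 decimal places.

Midpoints: 4.5, 7.5, 10.5, 13.5
Σfm = 20×4.5 + 32×7.5 + 15×10.5 + 12×13.5 = 649.5
n = Σf = 79
Mean = 649.5 / 79 = 8.2215

8.22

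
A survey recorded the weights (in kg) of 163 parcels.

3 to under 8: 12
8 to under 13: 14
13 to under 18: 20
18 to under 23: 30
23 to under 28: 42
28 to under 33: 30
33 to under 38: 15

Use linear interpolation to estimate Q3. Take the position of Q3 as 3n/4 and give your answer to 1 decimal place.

28.7

Cumulative frequencies: 12, 26, 46, 76, 118, 148, 163
n = 163; position = 3n/4 = 122.25.
This falls in the class 28 to under 33: L = 28, F = 118, f = 30, h = 5.
Upper quartile ≈ 28 + ((122.25 − 118) / 30) × 5 = 28.7083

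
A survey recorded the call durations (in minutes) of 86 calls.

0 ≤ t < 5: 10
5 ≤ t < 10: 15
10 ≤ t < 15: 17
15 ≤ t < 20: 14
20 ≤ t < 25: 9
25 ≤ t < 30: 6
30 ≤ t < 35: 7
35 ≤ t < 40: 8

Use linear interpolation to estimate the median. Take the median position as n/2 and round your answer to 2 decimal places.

Cumulative frequencies: 10, 25, 42, 56, 65, 71, 78, 86
n = 86; position = n/2 = 43.
This falls in the class 15 ≤ t < 20: L = 15, F = 42, f = 14, h = 5.
Median ≈ 15 + ((43 − 42) / 14) × 5 = 15.3571

15.36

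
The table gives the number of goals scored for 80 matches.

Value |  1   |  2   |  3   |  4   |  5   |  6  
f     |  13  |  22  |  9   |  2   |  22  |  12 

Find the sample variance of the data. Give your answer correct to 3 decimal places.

3.260

Values: 1, 2, 3, 4, 5, 6
n = 80, Σfx = 274, mean = 3.4250
Σfx² = 1196
Σf(x − x̄)² = Σfx² − (Σfx)²/n = 1196 − 274²/80 = 257.5500
Sample variance = 257.5500 / 79 = 3.2601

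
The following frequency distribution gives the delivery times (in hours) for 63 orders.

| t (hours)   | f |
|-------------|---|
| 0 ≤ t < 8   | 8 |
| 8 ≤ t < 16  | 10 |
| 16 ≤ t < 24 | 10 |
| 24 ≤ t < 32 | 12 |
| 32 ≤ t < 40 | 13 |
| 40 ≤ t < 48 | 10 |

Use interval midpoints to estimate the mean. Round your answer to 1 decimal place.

Midpoints: 4, 12, 20, 28, 36, 44
Σfm = 8×4 + 10×12 + 10×20 + 12×28 + 13×36 + 10×44 = 1596
n = Σf = 63
Mean = 1596 / 63 = 25.3333

25.3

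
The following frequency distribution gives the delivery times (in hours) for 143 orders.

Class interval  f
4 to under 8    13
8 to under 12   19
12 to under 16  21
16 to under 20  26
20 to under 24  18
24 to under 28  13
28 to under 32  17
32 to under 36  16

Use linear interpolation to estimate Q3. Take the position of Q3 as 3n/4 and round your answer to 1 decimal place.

Cumulative frequencies: 13, 32, 53, 79, 97, 110, 127, 143
n = 143; position = 3n/4 = 107.25.
This falls in the class 24 to under 28: L = 24, F = 97, f = 13, h = 4.
Upper quartile ≈ 24 + ((107.25 − 97) / 13) × 4 = 27.1538

27.2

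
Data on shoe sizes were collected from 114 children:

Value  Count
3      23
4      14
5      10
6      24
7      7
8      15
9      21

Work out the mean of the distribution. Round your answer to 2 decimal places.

5.94

Values: 3, 4, 5, 6, 7, 8, 9
Σfx = 23×3 + 14×4 + 10×5 + 24×6 + 7×7 + 15×8 + 21×9 = 677
n = Σf = 114
Mean = 677 / 114 = 5.9386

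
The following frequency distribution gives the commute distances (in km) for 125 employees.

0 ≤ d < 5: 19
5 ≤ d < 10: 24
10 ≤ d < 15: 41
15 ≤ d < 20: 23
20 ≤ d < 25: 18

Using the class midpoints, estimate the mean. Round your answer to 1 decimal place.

12.4

Midpoints: 2.5, 7.5, 12.5, 17.5, 22.5
Σfm = 19×2.5 + 24×7.5 + 41×12.5 + 23×17.5 + 18×22.5 = 1547.5
n = Σf = 125
Mean = 1547.5 / 125 = 12.3800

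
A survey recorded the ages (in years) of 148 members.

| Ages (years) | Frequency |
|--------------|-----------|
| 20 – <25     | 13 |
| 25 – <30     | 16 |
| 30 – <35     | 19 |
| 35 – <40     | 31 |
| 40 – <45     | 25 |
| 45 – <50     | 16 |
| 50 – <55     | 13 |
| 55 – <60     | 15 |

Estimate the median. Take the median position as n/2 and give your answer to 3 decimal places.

39.194

Cumulative frequencies: 13, 29, 48, 79, 104, 120, 133, 148
n = 148; position = n/2 = 74.
This falls in the class 35 – <40: L = 35, F = 48, f = 31, h = 5.
Median ≈ 35 + ((74 − 48) / 31) × 5 = 39.1935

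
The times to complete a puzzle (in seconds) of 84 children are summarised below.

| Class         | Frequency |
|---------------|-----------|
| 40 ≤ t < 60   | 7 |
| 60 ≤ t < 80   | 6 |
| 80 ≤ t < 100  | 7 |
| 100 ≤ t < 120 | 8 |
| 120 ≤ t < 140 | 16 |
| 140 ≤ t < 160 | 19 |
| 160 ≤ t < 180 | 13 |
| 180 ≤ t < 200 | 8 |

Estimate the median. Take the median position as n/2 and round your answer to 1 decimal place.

137.5

Cumulative frequencies: 7, 13, 20, 28, 44, 63, 76, 84
n = 84; position = n/2 = 42.
This falls in the class 120 ≤ t < 140: L = 120, F = 28, f = 16, h = 20.
Median ≈ 120 + ((42 − 28) / 16) × 20 = 137.5000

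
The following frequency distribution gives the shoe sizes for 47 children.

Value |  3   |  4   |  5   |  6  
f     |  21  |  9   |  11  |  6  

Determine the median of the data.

4

Cumulative frequencies: 21, 30, 41, 47
n = 47, so the median is the value in position (n+1)/2 = 24.
Position 24 falls at value 4.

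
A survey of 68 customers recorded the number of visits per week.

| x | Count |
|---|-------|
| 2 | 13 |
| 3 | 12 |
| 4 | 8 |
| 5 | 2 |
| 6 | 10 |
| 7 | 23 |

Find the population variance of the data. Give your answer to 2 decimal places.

4.00

Values: 2, 3, 4, 5, 6, 7
n = 68, Σfx = 325, mean = 4.7794
Σfx² = 1825
Σf(x − x̄)² = Σfx² − (Σfx)²/n = 1825 − 325²/68 = 271.6912
Population variance = 271.6912 / 68 = 3.9955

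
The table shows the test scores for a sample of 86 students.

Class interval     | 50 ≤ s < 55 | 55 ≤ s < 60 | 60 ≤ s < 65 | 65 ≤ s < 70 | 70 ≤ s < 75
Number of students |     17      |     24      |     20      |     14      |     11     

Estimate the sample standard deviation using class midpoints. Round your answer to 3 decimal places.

Midpoints: 52.5, 57.5, 62.5, 67.5, 72.5
n = 86, Σfm = 5265, mean = 61.2209
Σfm² = 325937.5
Σf(m − x̄)² = Σfm² − (Σfm)²/n = 325937.5 − 5265²/86 = 3609.3023
Sample variance = 3609.3023 / 85 = 42.4624
Standard deviation = √42.4624 = 6.5163

6.516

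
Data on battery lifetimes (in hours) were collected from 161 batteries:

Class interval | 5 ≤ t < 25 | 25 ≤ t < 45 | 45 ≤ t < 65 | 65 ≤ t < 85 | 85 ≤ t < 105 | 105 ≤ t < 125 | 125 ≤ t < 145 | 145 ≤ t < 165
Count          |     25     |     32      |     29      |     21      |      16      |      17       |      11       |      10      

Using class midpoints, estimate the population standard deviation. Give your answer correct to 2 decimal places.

42.07

Midpoints: 15, 35, 55, 75, 95, 115, 135, 155
n = 161, Σfm = 11175, mean = 69.4099
Σfm² = 1060625
Σf(m − x̄)² = Σfm² − (Σfm)²/n = 1060625 − 11175²/161 = 284968.9441
Population variance = 284968.9441 / 161 = 1769.9934
Standard deviation = √1769.9934 = 42.0713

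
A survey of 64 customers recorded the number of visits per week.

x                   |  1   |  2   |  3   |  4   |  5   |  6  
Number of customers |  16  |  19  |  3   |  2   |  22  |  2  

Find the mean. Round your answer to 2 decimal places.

Values: 1, 2, 3, 4, 5, 6
Σfx = 16×1 + 19×2 + 3×3 + 2×4 + 22×5 + 2×6 = 193
n = Σf = 64
Mean = 193 / 64 = 3.0156

3.02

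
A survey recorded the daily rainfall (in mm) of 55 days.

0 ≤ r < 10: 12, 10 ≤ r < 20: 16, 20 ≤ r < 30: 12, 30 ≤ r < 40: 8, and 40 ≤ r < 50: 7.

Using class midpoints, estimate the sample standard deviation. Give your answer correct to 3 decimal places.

13.201

Midpoints: 5, 15, 25, 35, 45
n = 55, Σfm = 1195, mean = 21.7273
Σfm² = 35375
Σf(m − x̄)² = Σfm² − (Σfm)²/n = 35375 − 1195²/55 = 9410.9091
Sample variance = 9410.9091 / 54 = 174.2761
Standard deviation = √174.2761 = 13.2014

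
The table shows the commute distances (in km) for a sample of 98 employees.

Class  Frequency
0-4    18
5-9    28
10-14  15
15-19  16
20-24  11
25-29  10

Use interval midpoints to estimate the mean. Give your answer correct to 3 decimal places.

12.204

Midpoints: 2, 7, 12, 17, 22, 27
Σfm = 18×2 + 28×7 + 15×12 + 16×17 + 11×22 + 10×27 = 1196
n = Σf = 98
Mean = 1196 / 98 = 12.2041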